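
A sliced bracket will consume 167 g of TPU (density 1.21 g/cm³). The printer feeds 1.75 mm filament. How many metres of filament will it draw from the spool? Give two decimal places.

57.38 m

Volume = 167 g / 1.21 g·cm⁻³ = 138.0165 cm³ = 138016.5 mm³.
Filament cross-section = π × (1.75/2)² = 2.4053 mm².
L = V/A = 138016.5/2.4053 = 57380.16 mm → 57.38 m.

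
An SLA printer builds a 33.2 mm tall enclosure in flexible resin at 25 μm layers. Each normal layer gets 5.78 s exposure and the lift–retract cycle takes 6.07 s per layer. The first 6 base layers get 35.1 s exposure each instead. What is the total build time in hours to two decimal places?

4.42 hours

Layer count = ceil(33.2 / 0.025) = 1328.
Bottom layers = 6 × (35.1 + 6.07), so 247.02 s.
Remaining layers = 1322 × (5.78 + 6.07), so 15665.7 s.
Total = 247.02 + 15665.7 = 15912.72 s = 4.42 hours.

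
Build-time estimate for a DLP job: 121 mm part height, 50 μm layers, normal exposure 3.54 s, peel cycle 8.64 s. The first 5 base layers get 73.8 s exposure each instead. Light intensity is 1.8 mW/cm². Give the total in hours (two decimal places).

Layers = ⌈121/0.05⌉ = 2420.
Burn-in layers = 5 × (73.8 + 8.64), so 412.2 s.
Regular layers = 2415 × (3.54 + 8.64), so 29414.7 s.
Sum: 412.2 + 29414.7 = 29826.9 s → 8.29 hours.

8.29 hours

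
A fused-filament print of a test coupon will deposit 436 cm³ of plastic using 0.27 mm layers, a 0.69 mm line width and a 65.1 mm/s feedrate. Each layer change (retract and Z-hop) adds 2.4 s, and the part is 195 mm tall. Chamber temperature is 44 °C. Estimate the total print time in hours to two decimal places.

Bead cross-section: 0.27 × 0.69 → 0.1863 mm².
Toolpath length = 436 cm³ / 0.1863 mm² = 436000 / 0.1863 = 2340311.3 mm.
Print-move time = 2340311.3 / 65.1, so 35949.5 s.
Layer count = ceil(195 / 0.27) = 723.
Z-hop total = 723 × 2.4, so 1735.2 s.
Total = 35949.5 + 1735.2 = 37684.7 s = 10.47 hours.

10.47 hours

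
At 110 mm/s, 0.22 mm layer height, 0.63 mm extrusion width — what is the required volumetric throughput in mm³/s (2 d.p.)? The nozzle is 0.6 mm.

15.25

Bead cross-section: 0.22 × 0.63 → 0.1386 mm².
Q = v·A = 110 × 0.1386 = 15.25 mm³/s.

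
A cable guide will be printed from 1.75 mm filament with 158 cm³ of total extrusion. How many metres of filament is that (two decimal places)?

65.69 m

Cross-section of 1.75 mm filament: π·(1.75/2)² = 2.4053 mm².
L = 158000 mm³ / 2.4053 mm² = 65688.27 mm, i.e. 65.69 m.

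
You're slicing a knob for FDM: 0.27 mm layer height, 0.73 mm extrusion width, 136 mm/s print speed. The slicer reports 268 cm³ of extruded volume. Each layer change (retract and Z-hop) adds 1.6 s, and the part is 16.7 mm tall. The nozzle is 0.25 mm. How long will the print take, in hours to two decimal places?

2.80 hours

Extrusion cross-section = 0.27 × 0.73 = 0.1971 mm².
Total extruded path = 268000/0.1971 = 1359715.9 mm.
Print-move time = 1359715.9 / 136, so 9997.9 s.
Layer count = ceil(16.7 / 0.27) = 62.
Z-hop total: 62 × 1.6 → 99.2 s.
Altogether 9997.9 + 99.2 = 10097.1 s, i.e. 2.80 hours.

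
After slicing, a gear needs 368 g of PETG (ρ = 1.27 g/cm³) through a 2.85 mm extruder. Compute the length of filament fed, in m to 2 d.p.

45.42 m

Extruded volume: 368/1.27 = 289.7638 cm³ (289763.8 mm³).
Cross-section of 2.85 mm filament: π·(2.85/2)² = 6.3794 mm².
L = V/A = 289763.8/6.3794 = 45421.8 mm → 45.42 m.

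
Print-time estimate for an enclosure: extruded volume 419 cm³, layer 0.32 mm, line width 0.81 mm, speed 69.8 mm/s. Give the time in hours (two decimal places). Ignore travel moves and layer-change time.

Bead cross-section = 0.32 × 0.81, so 0.2592 mm².
Total extruded path = 419000/0.2592 = 1616512.3 mm.
Time extruding: 1616512.3 / 69.8 → 23159.2 s.
Converting: 23159.2 s = 6.43 hours.

6.43 hours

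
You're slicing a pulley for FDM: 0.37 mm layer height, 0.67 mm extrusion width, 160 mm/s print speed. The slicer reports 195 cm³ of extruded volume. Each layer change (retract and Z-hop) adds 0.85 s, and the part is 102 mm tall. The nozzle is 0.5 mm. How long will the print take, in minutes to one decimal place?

Line area: 0.37 × 0.67 → 0.2479 mm².
Path length: 195000 mm³ / 0.2479 mm² → 786607.5 mm.
Print-move time: 786607.5 / 160 → 4916.3 s.
Number of layers: 102 / 0.37 → 276 (rounded up).
Non-print overhead: 276 × 0.85 → 234.6 s.
Altogether 4916.3 + 234.6 = 5150.9 s, i.e. 85.8 minutes.

85.8 minutes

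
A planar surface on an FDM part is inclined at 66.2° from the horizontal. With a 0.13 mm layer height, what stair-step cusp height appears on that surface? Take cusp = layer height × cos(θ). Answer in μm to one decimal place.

52.5 μm

cos(66.2°) = 0.4035, so cusp = 0.13 × 0.4035 = 0.052455 mm → 52.5 μm.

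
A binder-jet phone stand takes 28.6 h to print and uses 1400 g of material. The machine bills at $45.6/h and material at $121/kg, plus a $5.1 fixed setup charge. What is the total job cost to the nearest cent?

Time charge = 45.6 × 28.6, so $1304.16.
Material cost: 121 × 1400/1000 → $169.40.
Adding setup: 1304.16 + 169.40 + 5.1 → $1478.66.

$1478.66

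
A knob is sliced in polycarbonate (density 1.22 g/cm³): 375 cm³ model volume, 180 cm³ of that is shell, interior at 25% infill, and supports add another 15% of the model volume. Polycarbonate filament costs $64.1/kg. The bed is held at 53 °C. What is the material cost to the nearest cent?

Infill region = 375 − 180, so 195 cm³.
Deposited infill = 0.25 × 195 = 48.75 cm³.
Support = 0.15 × 375, so 56.25 cm³.
Total extruded: 180 + 48.75 + 56.25 → 285 cm³.
Mass = 285 × 1.22 = 347.7 g.
At $64.1/kg: 347.7/1000 × 64.1 = $22.29.

$22.29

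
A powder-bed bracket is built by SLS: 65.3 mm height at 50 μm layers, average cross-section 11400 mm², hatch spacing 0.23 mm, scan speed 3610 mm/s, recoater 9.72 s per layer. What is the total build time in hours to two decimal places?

8.51 hours

Number of layers: 65.3 / 0.05 → 1306 (rounded up).
Per-layer scan distance: 11400 / 0.23 → 49565.2 mm.
Scan time per layer = 49565.2 / 3610, so 13.73 s.
Time per layer = 13.73 + 9.72, so 23.45 s.
1306 layers × 23.45 s/layer = 30625.7 s, i.e. 8.51 hours.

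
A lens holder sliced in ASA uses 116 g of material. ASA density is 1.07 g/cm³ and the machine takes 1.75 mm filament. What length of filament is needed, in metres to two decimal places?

45.07 m

Volume = 116 g / 1.07 g·cm⁻³ = 108.4112 cm³ = 108411.2 mm³.
Filament cross-section = π × (1.75/2)² = 2.4053 mm².
Length = 108411.2 / 2.4053 = 45071.8 mm = 45.07 m.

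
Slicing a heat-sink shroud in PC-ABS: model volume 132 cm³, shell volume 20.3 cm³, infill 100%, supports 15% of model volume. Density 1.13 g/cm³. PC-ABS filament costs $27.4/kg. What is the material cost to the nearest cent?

$4.70

Volume inside the shell: 132 − 20.3 → 111.7 cm³.
Infill volume = 1.00 × 111.7 = 111.7 cm³.
Support = 0.15 × 132 = 19.8 cm³.
Deposited volume: 20.3 + 111.7 + 19.8 → 151.8 cm³.
Mass = 151.8 × 1.13, so 171.534 g.
At $27.4/kg: 171.534/1000 × 27.4 = $4.70.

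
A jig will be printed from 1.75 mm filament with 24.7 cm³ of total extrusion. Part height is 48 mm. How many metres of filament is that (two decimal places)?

Filament cross-section = π × (1.75/2)² = 2.4053 mm².
L = 24700 mm³ / 2.4053 mm² = 10268.99 mm, i.e. 10.27 m.

10.27 m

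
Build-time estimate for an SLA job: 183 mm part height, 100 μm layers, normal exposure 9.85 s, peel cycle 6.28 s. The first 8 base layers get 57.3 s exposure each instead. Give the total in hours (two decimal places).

Layers = ⌈183/0.1⌉ = 1830.
Bottom layers = 8 × (57.3 + 6.28) = 508.64 s.
Normal layers: 1822 × (9.85 + 6.28) → 29388.86 s.
Sum: 508.64 + 29388.86 = 29897.5 s → 8.30 hours.

8.30 hours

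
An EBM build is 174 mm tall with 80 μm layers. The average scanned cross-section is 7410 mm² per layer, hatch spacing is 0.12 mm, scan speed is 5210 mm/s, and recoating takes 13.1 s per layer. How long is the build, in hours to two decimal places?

Layers = ⌈174/0.08⌉ = 2175.
Hatch length per layer = 7410 / 0.12, so 61750 mm.
Scan time per layer = 61750 / 5210, so 11.8522 s.
Layer cycle: 11.8522 + 13.1 → 24.9522 s.
Total: 2175 × 24.9522 s = 54271.035 s → 15.08 hours.

15.08 hours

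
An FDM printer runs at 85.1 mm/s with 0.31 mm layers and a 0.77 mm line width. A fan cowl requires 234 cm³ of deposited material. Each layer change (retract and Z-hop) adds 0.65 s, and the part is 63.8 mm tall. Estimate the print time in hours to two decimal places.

3.24 hours

Line area = 0.31 × 0.77 = 0.2387 mm².
Path length: 234000 mm³ / 0.2387 mm² → 980310 mm.
Print-move time = 980310 / 85.1, so 11519.5 s.
Number of layers: 63.8 / 0.31 → 206 (rounded up).
Layer-change overhead = 206 × 0.65, so 133.9 s.
Altogether 11519.5 + 133.9 = 11653.4 s, i.e. 3.24 hours.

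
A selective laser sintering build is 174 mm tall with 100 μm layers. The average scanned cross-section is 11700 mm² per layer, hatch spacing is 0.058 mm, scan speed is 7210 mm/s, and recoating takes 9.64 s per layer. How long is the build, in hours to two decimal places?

Layer count = ceil(174 / 0.1) = 1740.
Per-layer scan distance = 11700 / 0.058 = 201724.1 mm.
Laser time per layer: 201724.1 / 7210 → 27.9784 s.
Layer cycle: 27.9784 + 9.64 → 37.6184 s.
Total: 1740 × 37.6184 s = 65456.016 s → 18.18 hours.

18.18 hours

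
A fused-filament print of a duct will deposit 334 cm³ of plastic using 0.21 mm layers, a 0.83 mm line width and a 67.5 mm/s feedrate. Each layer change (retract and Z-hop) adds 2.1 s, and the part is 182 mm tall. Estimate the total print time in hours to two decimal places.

Line area: 0.21 × 0.83 → 0.1743 mm².
Toolpath length = 334 cm³ / 0.1743 mm² = 334000 / 0.1743 = 1916236.4 mm.
Time extruding: 1916236.4 / 67.5 → 28388.7 s.
Layers = ⌈182/0.21⌉ = 867.
Z-hop total = 867 × 2.1, so 1820.7 s.
Total = 28388.7 + 1820.7 = 30209.4 s = 8.39 hours.

8.39 hours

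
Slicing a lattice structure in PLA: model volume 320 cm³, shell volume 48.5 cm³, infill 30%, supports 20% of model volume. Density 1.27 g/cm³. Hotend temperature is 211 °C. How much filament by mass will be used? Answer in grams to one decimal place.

Interior volume: 320 − 48.5 → 271.5 cm³.
Deposited infill: 0.30 × 271.5 → 81.45 cm³.
Support: 0.20 × 320 → 64 cm³.
Deposited volume = 48.5 + 81.45 + 64 = 193.95 cm³.
Mass = 193.95 × 1.27, so 246.3165 g.

246.3 g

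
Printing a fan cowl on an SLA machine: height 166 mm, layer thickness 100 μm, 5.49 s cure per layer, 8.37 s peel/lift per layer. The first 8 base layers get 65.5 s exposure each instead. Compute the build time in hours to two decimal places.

6.52 hours

Layer count = ceil(166 / 0.1) = 1660.
Bottom layers = 8 × (65.5 + 8.37), so 590.96 s.
Regular layers = 1652 × (5.49 + 8.37), so 22896.72 s.
Sum: 590.96 + 22896.72 = 23487.68 s → 6.52 hours.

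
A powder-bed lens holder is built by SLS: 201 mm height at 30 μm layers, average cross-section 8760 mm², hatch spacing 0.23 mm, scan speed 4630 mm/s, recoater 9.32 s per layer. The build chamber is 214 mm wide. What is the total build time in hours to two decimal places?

Layers = ⌈201/0.03⌉ = 6700.
Hatch length per layer: 8760 / 0.23 → 38087 mm.
Scan time per layer = 38087 / 4630, so 8.2261 s.
Time per layer: 8.2261 + 9.32 → 17.5461 s.
Total: 6700 × 17.5461 s = 117558.87 s → 32.66 hours.

32.66 hours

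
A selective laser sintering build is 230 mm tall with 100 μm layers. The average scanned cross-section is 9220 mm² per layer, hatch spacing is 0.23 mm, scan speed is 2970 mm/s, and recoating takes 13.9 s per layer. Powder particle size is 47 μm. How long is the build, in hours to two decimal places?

17.50 hours

Number of layers: 230 / 0.1 → 2300 (rounded up).
Hatch length per layer: 9220 / 0.23 → 40087 mm.
Per-layer scan time = 40087 / 2970 = 13.4973 s.
Layer cycle = 13.4973 + 13.9, so 27.3973 s.
2300 layers × 27.3973 s/layer = 63013.79 s, i.e. 17.50 hours.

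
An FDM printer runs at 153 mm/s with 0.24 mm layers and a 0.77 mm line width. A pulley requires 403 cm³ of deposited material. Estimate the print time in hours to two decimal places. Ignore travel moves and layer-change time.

3.96 hours

Line area = 0.24 × 0.77 = 0.1848 mm².
Toolpath length = 403 cm³ / 0.1848 mm² = 403000 / 0.1848 = 2180735.9 mm.
Extrusion time = 2180735.9 / 153, so 14253.2 s.
Converting: 14253.2 s = 3.96 hours.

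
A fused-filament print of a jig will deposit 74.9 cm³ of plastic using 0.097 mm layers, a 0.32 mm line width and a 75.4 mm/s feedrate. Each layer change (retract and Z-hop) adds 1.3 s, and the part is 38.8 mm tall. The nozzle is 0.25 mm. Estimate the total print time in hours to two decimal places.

Extrusion cross-section: 0.097 × 0.32 → 0.03104 mm².
Total extruded path = 74900/0.03104 = 2413015.5 mm.
Print-move time = 2413015.5 / 75.4 = 32002.9 s.
Layer count = ceil(38.8 / 0.097) = 400.
Layer-change overhead = 400 × 1.3, so 520 s.
Altogether 32002.9 + 520 = 32522.9 s, i.e. 9.03 hours.

9.03 hours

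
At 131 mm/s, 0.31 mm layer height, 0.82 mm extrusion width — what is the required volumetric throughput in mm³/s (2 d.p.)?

33.30

Bead cross-section = 0.31 × 0.82 = 0.2542 mm².
Q = v·A = 131 × 0.2542 = 33.30 mm³/s.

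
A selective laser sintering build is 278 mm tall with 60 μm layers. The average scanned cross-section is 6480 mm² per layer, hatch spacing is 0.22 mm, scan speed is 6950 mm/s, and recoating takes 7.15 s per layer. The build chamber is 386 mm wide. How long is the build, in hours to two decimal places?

Number of layers: 278 / 0.06 → 4634 (rounded up).
Scan path per layer = 6480 / 0.22 = 29454.5 mm.
Scan time per layer = 29454.5 / 6950, so 4.2381 s.
Layer cycle = 4.2381 + 7.15, so 11.3881 s.
Total: 4634 × 11.3881 s = 52772.4554 s → 14.66 hours.

14.66 hours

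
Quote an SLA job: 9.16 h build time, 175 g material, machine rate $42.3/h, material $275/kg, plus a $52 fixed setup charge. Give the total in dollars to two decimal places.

Machine-time cost: 42.3 × 9.16 → $387.468.
Material charge = 275 × 175/1000, so $48.125.
Adding setup: 387.468 + 48.125 + 52 → 487.593 ≈ $487.59.

$487.59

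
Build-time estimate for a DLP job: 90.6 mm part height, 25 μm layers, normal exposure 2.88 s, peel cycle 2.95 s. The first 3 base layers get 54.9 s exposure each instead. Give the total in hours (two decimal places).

5.91 hours

Layers = ⌈90.6/0.025⌉ = 3624.
Burn-in layers = 3 × (54.9 + 2.95), so 173.55 s.
Remaining layers: 3621 × (2.88 + 2.95) → 21110.43 s.
Sum: 173.55 + 21110.43 = 21283.98 s → 5.91 hours.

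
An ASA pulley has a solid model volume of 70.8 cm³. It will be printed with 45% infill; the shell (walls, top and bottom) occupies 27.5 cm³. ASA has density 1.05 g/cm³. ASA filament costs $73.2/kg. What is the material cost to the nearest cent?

$3.61

Infill region = 70.8 − 27.5, so 43.3 cm³.
Infill volume: 0.45 × 43.3 → 19.485 cm³.
Deposited volume: 27.5 + 19.485 → 46.985 cm³.
Mass: 46.985 × 1.05 → 49.33425 g.
At $73.2/kg: 49.33425/1000 × 73.2 = $3.61.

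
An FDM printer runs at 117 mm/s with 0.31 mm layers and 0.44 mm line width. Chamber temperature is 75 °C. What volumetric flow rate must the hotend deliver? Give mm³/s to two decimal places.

15.96

Extrusion cross-section = 0.31 × 0.44 = 0.1364 mm².
Volumetric flow = 117 × 0.1364 = 15.96 mm³/s.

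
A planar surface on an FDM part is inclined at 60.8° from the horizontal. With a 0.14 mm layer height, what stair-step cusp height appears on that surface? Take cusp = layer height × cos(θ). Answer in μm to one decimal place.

68.3 μm

h_c = t·cos θ = 0.14 × 0.4879 = 0.068306 mm (68.3 μm).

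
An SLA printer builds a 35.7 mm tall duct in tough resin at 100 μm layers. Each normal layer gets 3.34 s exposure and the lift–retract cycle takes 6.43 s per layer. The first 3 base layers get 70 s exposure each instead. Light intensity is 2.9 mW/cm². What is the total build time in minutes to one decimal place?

Layers = ⌈35.7/0.1⌉ = 357.
Bottom layers = 3 × (70 + 6.43) = 229.29 s.
Normal layers = 354 × (3.34 + 6.43), so 3458.58 s.
Sum: 229.29 + 3458.58 = 3687.87 s → 61.5 minutes.

61.5 minutes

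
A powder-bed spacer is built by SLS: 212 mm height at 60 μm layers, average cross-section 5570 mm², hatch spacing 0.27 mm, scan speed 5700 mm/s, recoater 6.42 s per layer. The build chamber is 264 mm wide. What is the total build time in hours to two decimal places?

Number of layers: 212 / 0.06 → 3534 (rounded up).
Scan path per layer: 5570 / 0.27 → 20629.6 mm.
Per-layer scan time: 20629.6 / 5700 → 3.6192 s.
Time per layer = 3.6192 + 6.42, so 10.0392 s.
Build time = 3534 × 10.0392 = 35478.5328 s = 9.86 hours.

9.86 hours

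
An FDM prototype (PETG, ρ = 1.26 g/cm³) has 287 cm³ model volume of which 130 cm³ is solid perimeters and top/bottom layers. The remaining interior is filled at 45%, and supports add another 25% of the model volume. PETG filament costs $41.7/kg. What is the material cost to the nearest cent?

$14.31

Volume inside the shell = 287 − 130 = 157 cm³.
Infill volume = 0.45 × 157, so 70.65 cm³.
Support = 0.25 × 287 = 71.75 cm³.
Deposited volume = 130 + 70.65 + 71.75, so 272.4 cm³.
Mass = 272.4 × 1.26 = 343.224 g.
Cost = 343.224 g / 1000 × $41.7/kg = $14.31.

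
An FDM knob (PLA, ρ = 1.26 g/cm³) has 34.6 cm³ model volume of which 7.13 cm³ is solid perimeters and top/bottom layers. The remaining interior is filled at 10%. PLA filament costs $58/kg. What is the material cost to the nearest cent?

$0.72

Infill region = 34.6 − 7.13 = 27.47 cm³.
Infill volume: 0.10 × 27.47 → 2.747 cm³.
Total extruded: 7.13 + 2.747 → 9.877 cm³.
Mass = 9.877 × 1.26 = 12.44502 g.
At $58/kg: 12.44502/1000 × 58 = $0.72.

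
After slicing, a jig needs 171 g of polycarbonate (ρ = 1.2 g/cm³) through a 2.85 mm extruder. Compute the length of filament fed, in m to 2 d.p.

Extruded volume: 171/1.2 = 142.5 cm³ (142500 mm³).
A = π r² = π × 1.425² = 6.3794 mm².
Length = 142500 / 6.3794 = 22337.52 mm = 22.34 m.

22.34 m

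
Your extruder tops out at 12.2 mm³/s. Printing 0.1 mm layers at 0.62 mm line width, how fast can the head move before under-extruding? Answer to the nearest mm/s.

Extrusion cross-section = 0.1 × 0.62, so 0.062 mm².
Max speed = 12.2 / 0.062 = 196.77 ≈ 197 mm/s.

197 mm/s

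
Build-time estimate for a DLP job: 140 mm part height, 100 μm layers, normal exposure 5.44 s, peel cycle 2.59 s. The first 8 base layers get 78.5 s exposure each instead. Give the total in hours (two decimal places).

Layer count = ceil(140 / 0.1) = 1400.
Bottom layers = 8 × (78.5 + 2.59) = 648.72 s.
Regular layers = 1392 × (5.44 + 2.59) = 11177.76 s.
Total = 648.72 + 11177.76 = 11826.48 s = 3.29 hours.

3.29 hours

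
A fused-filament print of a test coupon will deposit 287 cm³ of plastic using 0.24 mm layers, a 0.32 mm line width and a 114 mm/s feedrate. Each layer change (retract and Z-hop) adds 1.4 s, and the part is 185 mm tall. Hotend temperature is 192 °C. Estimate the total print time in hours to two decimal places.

9.41 hours

Line area = 0.24 × 0.32, so 0.0768 mm².
Path length: 287000 mm³ / 0.0768 mm² → 3736979.2 mm.
Extrusion time = 3736979.2 / 114 = 32780.5 s.
Layers = ⌈185/0.24⌉ = 771.
Z-hop total = 771 × 1.4 = 1079.4 s.
Total = 32780.5 + 1079.4 = 33859.9 s = 9.41 hours.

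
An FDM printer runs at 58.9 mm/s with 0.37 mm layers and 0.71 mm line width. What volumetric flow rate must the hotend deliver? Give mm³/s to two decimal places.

15.47

Bead cross-section = 0.37 × 0.71 = 0.2627 mm².
Volumetric flow = 58.9 × 0.2627 = 15.47 mm³/s.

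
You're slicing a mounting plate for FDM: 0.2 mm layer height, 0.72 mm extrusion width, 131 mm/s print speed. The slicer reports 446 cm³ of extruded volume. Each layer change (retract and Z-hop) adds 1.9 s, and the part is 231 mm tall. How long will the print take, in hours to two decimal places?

Extrusion cross-section = 0.2 × 0.72 = 0.144 mm².
Toolpath length = 446 cm³ / 0.144 mm² = 446000 / 0.144 = 3097222.2 mm.
Time extruding = 3097222.2 / 131 = 23642.9 s.
Layers = ⌈231/0.2⌉ = 1155.
Z-hop total = 1155 × 1.9, so 2194.5 s.
Altogether 23642.9 + 2194.5 = 25837.4 s, i.e. 7.18 hours.

7.18 hours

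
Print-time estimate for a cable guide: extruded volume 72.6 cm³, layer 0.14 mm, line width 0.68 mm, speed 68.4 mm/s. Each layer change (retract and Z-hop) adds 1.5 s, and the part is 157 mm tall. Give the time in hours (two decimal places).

3.56 hours

Bead cross-section = 0.14 × 0.68, so 0.0952 mm².
Total extruded path = 72600/0.0952 = 762605 mm.
Extrusion time = 762605 / 68.4, so 11149.2 s.
Number of layers: 157 / 0.14 → 1122 (rounded up).
Z-hop total: 1122 × 1.5 → 1683 s.
Total = 11149.2 + 1683 = 12832.2 s = 3.56 hours.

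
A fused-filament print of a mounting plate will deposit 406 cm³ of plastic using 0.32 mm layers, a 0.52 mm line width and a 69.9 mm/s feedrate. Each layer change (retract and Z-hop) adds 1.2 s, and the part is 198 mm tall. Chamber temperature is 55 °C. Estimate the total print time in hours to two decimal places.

Line area = 0.32 × 0.52, so 0.1664 mm².
Path length: 406000 mm³ / 0.1664 mm² → 2439903.8 mm.
Extrusion time = 2439903.8 / 69.9, so 34905.6 s.
Number of layers: 198 / 0.32 → 619 (rounded up).
Non-print overhead = 619 × 1.2 = 742.8 s.
Total = 34905.6 + 742.8 = 35648.4 s = 9.90 hours.

9.90 hours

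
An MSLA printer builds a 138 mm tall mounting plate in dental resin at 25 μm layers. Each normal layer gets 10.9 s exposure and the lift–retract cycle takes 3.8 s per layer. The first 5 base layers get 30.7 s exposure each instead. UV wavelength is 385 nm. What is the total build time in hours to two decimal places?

Layer count = ceil(138 / 0.025) = 5520.
Burn-in layers: 5 × (30.7 + 3.8) → 172.5 s.
Regular layers: 5515 × (10.9 + 3.8) → 81070.5 s.
Sum: 172.5 + 81070.5 = 81243 s → 22.57 hours.

22.57 hours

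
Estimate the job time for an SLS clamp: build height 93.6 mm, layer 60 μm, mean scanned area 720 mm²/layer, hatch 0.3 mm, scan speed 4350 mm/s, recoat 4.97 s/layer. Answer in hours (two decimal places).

2.39 hours

Layers = ⌈93.6/0.06⌉ = 1560.
Hatch length per layer = 720 / 0.3 = 2400 mm.
Per-layer scan time = 2400 / 4350, so 0.5517 s.
Per-layer time = 0.5517 + 4.97, so 5.5217 s.
Build time = 1560 × 5.5217 = 8613.852 s = 2.39 hours.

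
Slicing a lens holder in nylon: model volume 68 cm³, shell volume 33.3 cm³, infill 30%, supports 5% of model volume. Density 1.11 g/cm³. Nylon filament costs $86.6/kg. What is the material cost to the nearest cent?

$4.53

Volume inside the shell = 68 − 33.3 = 34.7 cm³.
Infill volume: 0.30 × 34.7 → 10.41 cm³.
Support = 0.05 × 68 = 3.4 cm³.
Deposited volume = 33.3 + 10.41 + 3.4, so 47.11 cm³.
Mass: 47.11 × 1.11 → 52.2921 g.
At $86.6/kg: 52.2921/1000 × 86.6 = $4.53.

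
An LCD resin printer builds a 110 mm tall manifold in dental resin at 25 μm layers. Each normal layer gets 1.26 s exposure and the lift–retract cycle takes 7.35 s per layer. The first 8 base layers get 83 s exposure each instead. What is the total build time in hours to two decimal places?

10.70 hours

Layer count = ceil(110 / 0.025) = 4400.
Base layers = 8 × (83 + 7.35) = 722.8 s.
Regular layers = 4392 × (1.26 + 7.35), so 37815.12 s.
Sum: 722.8 + 37815.12 = 38537.92 s → 10.70 hours.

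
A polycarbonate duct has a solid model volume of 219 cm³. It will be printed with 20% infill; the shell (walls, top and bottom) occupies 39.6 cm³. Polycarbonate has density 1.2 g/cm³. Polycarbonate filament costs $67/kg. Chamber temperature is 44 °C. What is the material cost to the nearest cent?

Volume inside the shell = 219 − 39.6 = 179.4 cm³.
Infill deposited = 0.20 × 179.4 = 35.88 cm³.
Total printed volume = 39.6 + 35.88 = 75.48 cm³.
Mass = 75.48 × 1.2, so 90.576 g.
At $67/kg: 90.576/1000 × 67 = $6.07.

$6.07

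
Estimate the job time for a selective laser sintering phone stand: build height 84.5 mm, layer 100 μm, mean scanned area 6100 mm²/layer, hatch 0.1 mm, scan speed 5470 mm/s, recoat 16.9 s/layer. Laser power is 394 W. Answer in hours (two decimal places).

6.58 hours

Layer count = ceil(84.5 / 0.1) = 845.
Hatch length per layer = 6100 / 0.1, so 61000 mm.
Per-layer scan time = 61000 / 5470, so 11.1517 s.
Time per layer = 11.1517 + 16.9, so 28.0517 s.
Total: 845 × 28.0517 s = 23703.6865 s → 6.58 hours.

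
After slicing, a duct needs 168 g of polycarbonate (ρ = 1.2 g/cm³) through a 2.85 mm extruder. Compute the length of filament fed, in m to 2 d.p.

21.95 m

Volume = 168 g / 1.2 g·cm⁻³ = 140 cm³ = 140000 mm³.
Cross-section of 2.85 mm filament: π·(2.85/2)² = 6.3794 mm².
Length = 140000 / 6.3794 = 21945.64 mm = 21.95 m.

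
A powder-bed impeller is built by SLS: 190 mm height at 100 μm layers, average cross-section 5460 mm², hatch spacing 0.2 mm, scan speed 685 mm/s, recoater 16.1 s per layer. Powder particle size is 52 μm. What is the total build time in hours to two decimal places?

Layers = ⌈190/0.1⌉ = 1900.
Hatch length per layer = 5460 / 0.2 = 27300 mm.
Scan time per layer = 27300 / 685, so 39.854 s.
Time per layer: 39.854 + 16.1 → 55.954 s.
1900 layers × 55.954 s/layer = 106312.6 s, i.e. 29.53 hours.

29.53 hours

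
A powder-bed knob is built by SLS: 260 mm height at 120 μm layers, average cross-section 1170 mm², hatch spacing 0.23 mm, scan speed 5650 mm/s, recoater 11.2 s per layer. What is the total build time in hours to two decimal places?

7.28 hours

Layer count = ceil(260 / 0.12) = 2167.
Scan path per layer: 1170 / 0.23 → 5087 mm.
Scan time per layer = 5087 / 5650, so 0.9004 s.
Per-layer time = 0.9004 + 11.2, so 12.1004 s.
Total: 2167 × 12.1004 s = 26221.5668 s → 7.28 hours.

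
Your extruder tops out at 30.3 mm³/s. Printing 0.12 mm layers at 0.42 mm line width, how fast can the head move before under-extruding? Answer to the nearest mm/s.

601 mm/s

Bead cross-section = 0.12 × 0.42 = 0.0504 mm².
Max speed = 30.3 / 0.0504 = 601.19 ≈ 601 mm/s.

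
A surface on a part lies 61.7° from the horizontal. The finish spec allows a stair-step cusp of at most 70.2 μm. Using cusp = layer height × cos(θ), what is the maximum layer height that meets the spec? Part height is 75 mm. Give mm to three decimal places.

Layer height = cusp / cos(61.7°) = 0.0702 / 0.4741 = 0.148 mm.

0.148 mm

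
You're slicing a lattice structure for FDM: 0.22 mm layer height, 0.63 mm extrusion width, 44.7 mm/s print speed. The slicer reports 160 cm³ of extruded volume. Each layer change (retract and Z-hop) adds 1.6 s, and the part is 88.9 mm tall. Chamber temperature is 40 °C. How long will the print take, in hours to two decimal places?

Extrusion cross-section: 0.22 × 0.63 → 0.1386 mm².
Path length: 160000 mm³ / 0.1386 mm² → 1154401.2 mm.
Print-move time: 1154401.2 / 44.7 → 25825.5 s.
Number of layers: 88.9 / 0.22 → 405 (rounded up).
Layer-change overhead = 405 × 1.6, so 648 s.
Total = 25825.5 + 648 = 26473.5 s = 7.35 hours.

7.35 hours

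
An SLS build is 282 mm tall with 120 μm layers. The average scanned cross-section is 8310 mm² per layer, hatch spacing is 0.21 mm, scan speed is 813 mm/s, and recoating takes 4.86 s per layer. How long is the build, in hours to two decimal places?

Layer count = ceil(282 / 0.12) = 2350.
Hatch length per layer: 8310 / 0.21 → 39571.4 mm.
Scan time per layer = 39571.4 / 813 = 48.6733 s.
Time per layer = 48.6733 + 4.86, so 53.5333 s.
2350 layers × 53.5333 s/layer = 125803.255 s, i.e. 34.95 hours.

34.95 hours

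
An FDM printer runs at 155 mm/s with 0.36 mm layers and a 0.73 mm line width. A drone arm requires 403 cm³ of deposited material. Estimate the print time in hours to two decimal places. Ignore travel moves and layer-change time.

Extrusion cross-section: 0.36 × 0.73 → 0.2628 mm².
Total extruded path = 403000/0.2628 = 1533485.5 mm.
Time extruding = 1533485.5 / 155 = 9893.5 s.
In the requested units: 9893.5 s = 2.75 hours.

2.75 hours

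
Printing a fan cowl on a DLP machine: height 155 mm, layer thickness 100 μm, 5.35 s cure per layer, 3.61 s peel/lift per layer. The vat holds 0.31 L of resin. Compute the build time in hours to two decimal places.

Layer count = ceil(155 / 0.1) = 1550.
Each layer takes = 5.35 + 3.61, so 8.96 s.
Total = 1550 × 8.96 = 13888 s = 3.86 hours.

3.86 hours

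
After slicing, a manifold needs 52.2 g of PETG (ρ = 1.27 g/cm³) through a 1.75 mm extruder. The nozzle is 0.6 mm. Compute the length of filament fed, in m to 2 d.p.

Volume = 52.2 g / 1.27 g·cm⁻³ = 41.1024 cm³ = 41102.4 mm³.
Filament cross-section = π × (1.75/2)² = 2.4053 mm².
Length = 41102.4 / 2.4053 = 17088.26 mm = 17.09 m.

17.09 m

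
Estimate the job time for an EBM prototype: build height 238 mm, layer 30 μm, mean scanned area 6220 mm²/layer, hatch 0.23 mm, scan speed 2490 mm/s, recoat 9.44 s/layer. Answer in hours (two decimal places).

44.74 hours

Layers = ⌈238/0.03⌉ = 7934.
Hatch length per layer = 6220 / 0.23, so 27043.5 mm.
Beam time per layer = 27043.5 / 2490, so 10.8608 s.
Per-layer time = 10.8608 + 9.44 = 20.3008 s.
7934 layers × 20.3008 s/layer = 161066.5472 s, i.e. 44.74 hours.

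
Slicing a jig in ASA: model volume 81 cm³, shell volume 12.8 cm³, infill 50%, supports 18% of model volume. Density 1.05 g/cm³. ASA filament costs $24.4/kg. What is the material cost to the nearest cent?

Volume inside the shell = 81 − 12.8, so 68.2 cm³.
Deposited infill: 0.50 × 68.2 → 34.1 cm³.
Support = 0.18 × 81 = 14.58 cm³.
Total printed volume = 12.8 + 34.1 + 14.58 = 61.48 cm³.
Mass = 61.48 × 1.05 = 64.554 g.
At $24.4/kg: 64.554/1000 × 24.4 = $1.58.

$1.58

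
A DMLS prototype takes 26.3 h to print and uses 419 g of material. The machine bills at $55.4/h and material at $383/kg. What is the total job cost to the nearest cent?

Time charge = 55.4 × 26.3, so $1457.02.
Material cost = 383 × 419/1000, so $160.477.
Total = 1457.02 + 160.477 = 1617.497 ≈ $1617.50.

$1617.50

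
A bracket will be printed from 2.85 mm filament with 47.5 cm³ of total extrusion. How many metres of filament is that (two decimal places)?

7.45 m

Cross-section of 2.85 mm filament: π·(2.85/2)² = 6.3794 mm².
L = 47500 mm³ / 6.3794 mm² = 7445.84 mm, i.e. 7.45 m.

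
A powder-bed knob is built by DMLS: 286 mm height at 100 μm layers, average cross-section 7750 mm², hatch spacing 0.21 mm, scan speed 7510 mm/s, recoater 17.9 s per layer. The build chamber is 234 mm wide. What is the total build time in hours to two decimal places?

18.12 hours

Layer count = ceil(286 / 0.1) = 2860.
Per-layer scan distance: 7750 / 0.21 → 36904.8 mm.
Laser time per layer = 36904.8 / 7510 = 4.9141 s.
Time per layer = 4.9141 + 17.9, so 22.8141 s.
2860 layers × 22.8141 s/layer = 65248.326 s, i.e. 18.12 hours.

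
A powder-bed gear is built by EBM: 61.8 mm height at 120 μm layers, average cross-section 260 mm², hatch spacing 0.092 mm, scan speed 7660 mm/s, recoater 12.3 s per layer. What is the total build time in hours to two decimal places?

1.81 hours

Number of layers: 61.8 / 0.12 → 515 (rounded up).
Hatch length per layer: 260 / 0.092 → 2826.1 mm.
Beam time per layer = 2826.1 / 7660 = 0.3689 s.
Per-layer time = 0.3689 + 12.3 = 12.6689 s.
515 layers × 12.6689 s/layer = 6524.4835 s, i.e. 1.81 hours.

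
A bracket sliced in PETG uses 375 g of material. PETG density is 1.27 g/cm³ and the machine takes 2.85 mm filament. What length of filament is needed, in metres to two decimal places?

Volume = 375 g / 1.27 g·cm⁻³ = 295.2756 cm³ = 295275.6 mm³.
A = π r² = π × 1.425² = 6.3794 mm².
L = V/A = 295275.6/6.3794 = 46285.79 mm → 46.29 m.

46.29 m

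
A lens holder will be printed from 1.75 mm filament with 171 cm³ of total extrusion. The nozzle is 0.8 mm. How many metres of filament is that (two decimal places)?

71.09 m

A = π r² = π × 0.875² = 2.4053 mm².
L = 171000 mm³ / 2.4053 mm² = 71093 mm, i.e. 71.09 m.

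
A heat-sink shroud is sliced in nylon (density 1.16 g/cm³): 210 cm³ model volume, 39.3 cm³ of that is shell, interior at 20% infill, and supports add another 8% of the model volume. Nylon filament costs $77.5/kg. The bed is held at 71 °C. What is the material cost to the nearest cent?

$8.11

Interior volume = 210 − 39.3, so 170.7 cm³.
Infill volume = 0.20 × 170.7, so 34.14 cm³.
Support: 0.08 × 210 → 16.8 cm³.
Deposited volume = 39.3 + 34.14 + 16.8, so 90.24 cm³.
Mass = 90.24 × 1.16 = 104.6784 g.
At $77.5/kg: 104.6784/1000 × 77.5 = $8.11.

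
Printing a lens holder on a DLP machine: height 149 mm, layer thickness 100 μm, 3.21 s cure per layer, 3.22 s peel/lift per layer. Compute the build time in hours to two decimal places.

2.66 hours

Number of layers: 149 / 0.1 → 1490 (rounded up).
Each layer takes = 3.21 + 3.22 = 6.43 s.
Build time: 1490 × 6.43 s = 9580.7 s, i.e. 2.66 hours.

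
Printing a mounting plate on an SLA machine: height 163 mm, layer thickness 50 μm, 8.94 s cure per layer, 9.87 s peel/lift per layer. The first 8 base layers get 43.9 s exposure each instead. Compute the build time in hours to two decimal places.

Number of layers: 163 / 0.05 → 3260 (rounded up).
Bottom layers = 8 × (43.9 + 9.87), so 430.16 s.
Normal layers = 3252 × (8.94 + 9.87) = 61170.12 s.
Sum: 430.16 + 61170.12 = 61600.28 s → 17.11 hours.

17.11 hours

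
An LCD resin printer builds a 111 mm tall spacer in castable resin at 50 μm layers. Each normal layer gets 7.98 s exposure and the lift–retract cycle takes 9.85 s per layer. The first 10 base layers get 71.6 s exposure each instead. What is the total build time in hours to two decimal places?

11.17 hours

Layers = ⌈111/0.05⌉ = 2220.
Bottom layers = 10 × (71.6 + 9.85), so 814.5 s.
Normal layers = 2210 × (7.98 + 9.85) = 39404.3 s.
Total = 814.5 + 39404.3 = 40218.8 s = 11.17 hours.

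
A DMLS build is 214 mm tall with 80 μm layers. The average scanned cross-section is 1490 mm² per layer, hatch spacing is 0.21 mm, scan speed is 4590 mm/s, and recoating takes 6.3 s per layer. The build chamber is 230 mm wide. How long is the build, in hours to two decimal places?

5.83 hours

Number of layers: 214 / 0.08 → 2675 (rounded up).
Hatch length per layer = 1490 / 0.21 = 7095.2 mm.
Laser time per layer = 7095.2 / 4590, so 1.5458 s.
Per-layer time = 1.5458 + 6.3 = 7.8458 s.
Build time = 2675 × 7.8458 = 20987.515 s = 5.83 hours.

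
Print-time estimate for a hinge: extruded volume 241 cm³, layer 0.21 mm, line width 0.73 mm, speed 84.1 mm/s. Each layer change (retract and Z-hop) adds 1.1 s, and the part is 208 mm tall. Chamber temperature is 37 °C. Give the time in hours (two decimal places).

Line area: 0.21 × 0.73 → 0.1533 mm².
Total extruded path = 241000/0.1533 = 1572080.9 mm.
Extrusion time: 1572080.9 / 84.1 → 18693 s.
Number of layers: 208 / 0.21 → 991 (rounded up).
Layer-change overhead: 991 × 1.1 → 1090.1 s.
Total = 18693 + 1090.1 = 19783.1 s = 5.50 hours.

5.50 hours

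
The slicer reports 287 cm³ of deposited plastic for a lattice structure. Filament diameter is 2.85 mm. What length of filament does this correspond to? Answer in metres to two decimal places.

44.99 m

Cross-section of 2.85 mm filament: π·(2.85/2)² = 6.3794 mm².
L = 287000 mm³ / 6.3794 mm² = 44988.56 mm, i.e. 44.99 m.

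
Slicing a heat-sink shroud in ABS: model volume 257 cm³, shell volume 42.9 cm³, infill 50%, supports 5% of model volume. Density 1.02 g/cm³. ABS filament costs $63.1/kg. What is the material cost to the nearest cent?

$10.48

Volume inside the shell = 257 − 42.9, so 214.1 cm³.
Infill volume = 0.50 × 214.1, so 107.05 cm³.
Support = 0.05 × 257, so 12.85 cm³.
Deposited volume: 42.9 + 107.05 + 12.85 → 162.8 cm³.
Mass = 162.8 × 1.02, so 166.056 g.
Cost = 166.056 g / 1000 × $63.1/kg = $10.48.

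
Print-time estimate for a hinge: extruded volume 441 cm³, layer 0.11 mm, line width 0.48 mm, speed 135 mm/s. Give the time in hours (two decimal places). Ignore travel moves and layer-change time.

Bead cross-section: 0.11 × 0.48 → 0.0528 mm².
Total extruded path = 441000/0.0528 = 8352272.7 mm.
Print-move time = 8352272.7 / 135, so 61868.7 s.
61868.7 s = 17.19 hours.

17.19 hours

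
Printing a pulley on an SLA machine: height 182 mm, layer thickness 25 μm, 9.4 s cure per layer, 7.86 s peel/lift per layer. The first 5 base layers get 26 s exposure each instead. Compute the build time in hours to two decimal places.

Layers = ⌈182/0.025⌉ = 7280.
Burn-in layers = 5 × (26 + 7.86) = 169.3 s.
Regular layers = 7275 × (9.4 + 7.86) = 125566.5 s.
Total = 169.3 + 125566.5 = 125735.8 s = 34.93 hours.

34.93 hours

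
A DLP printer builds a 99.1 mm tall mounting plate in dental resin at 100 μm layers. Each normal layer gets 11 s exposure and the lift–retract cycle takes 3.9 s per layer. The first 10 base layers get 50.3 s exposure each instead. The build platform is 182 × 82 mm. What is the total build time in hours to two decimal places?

Layers = ⌈99.1/0.1⌉ = 991.
Bottom layers = 10 × (50.3 + 3.9) = 542 s.
Normal layers = 981 × (11 + 3.9) = 14616.9 s.
Total = 542 + 14616.9 = 15158.9 s = 4.21 hours.

4.21 hours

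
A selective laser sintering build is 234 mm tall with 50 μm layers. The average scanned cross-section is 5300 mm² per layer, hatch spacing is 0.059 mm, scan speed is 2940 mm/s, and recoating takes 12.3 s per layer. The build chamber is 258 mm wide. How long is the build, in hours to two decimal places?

55.71 hours

Number of layers: 234 / 0.05 → 4680 (rounded up).
Scan path per layer = 5300 / 0.059 = 89830.5 mm.
Scan time per layer: 89830.5 / 2940 → 30.5546 s.
Time per layer: 30.5546 + 12.3 → 42.8546 s.
4680 layers × 42.8546 s/layer = 200559.528 s, i.e. 55.71 hours.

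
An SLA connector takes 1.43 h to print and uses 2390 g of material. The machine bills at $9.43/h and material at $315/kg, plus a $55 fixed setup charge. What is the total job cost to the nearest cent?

$821.33

Time charge: 9.43 × 1.43 → $13.4849.
Material charge = 315 × 2390/1000, so $752.85.
Adding setup: 13.4849 + 752.85 + 55 → 821.3349 ≈ $821.33.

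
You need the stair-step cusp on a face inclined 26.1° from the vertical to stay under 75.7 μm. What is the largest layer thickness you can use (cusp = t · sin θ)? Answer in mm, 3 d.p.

t = h_c / sin θ = 0.0757 / 0.4399 = 0.172 mm.

0.172 mm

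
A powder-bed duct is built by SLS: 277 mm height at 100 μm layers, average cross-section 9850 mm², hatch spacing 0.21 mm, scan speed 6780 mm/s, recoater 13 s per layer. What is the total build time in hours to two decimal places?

15.33 hours

Number of layers: 277 / 0.1 → 2770 (rounded up).
Per-layer scan distance = 9850 / 0.21 = 46904.8 mm.
Laser time per layer: 46904.8 / 6780 → 6.9181 s.
Layer cycle = 6.9181 + 13, so 19.9181 s.
2770 layers × 19.9181 s/layer = 55173.137 s, i.e. 15.33 hours.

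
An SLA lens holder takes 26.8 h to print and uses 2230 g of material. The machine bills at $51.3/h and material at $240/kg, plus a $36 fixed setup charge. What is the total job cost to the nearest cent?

$1946.04

Machine-time cost = 51.3 × 26.8, so $1374.84.
Material cost = 240 × 2230/1000, so $535.20.
Adding setup: 1374.84 + 535.20 + 36 → $1946.04.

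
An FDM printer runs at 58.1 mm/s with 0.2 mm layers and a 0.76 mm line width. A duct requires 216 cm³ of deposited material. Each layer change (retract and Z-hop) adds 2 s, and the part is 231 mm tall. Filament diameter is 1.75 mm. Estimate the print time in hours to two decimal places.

Extrusion cross-section = 0.2 × 0.76, so 0.152 mm².
Toolpath length = 216 cm³ / 0.152 mm² = 216000 / 0.152 = 1421052.6 mm.
Print-move time = 1421052.6 / 58.1 = 24458.7 s.
Layers = ⌈231/0.2⌉ = 1155.
Layer-change overhead = 1155 × 2 = 2310 s.
Altogether 24458.7 + 2310 = 26768.7 s, i.e. 7.44 hours.

7.44 hours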